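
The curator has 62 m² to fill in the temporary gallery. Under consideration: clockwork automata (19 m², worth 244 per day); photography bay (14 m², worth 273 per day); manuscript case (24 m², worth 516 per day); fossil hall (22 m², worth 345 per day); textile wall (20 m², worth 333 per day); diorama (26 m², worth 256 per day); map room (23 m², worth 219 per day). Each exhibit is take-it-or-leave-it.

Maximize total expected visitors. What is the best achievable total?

A density-first pass picks photography bay + manuscript case + textile wall — 1122 at 58 m².
The 20 m² tied up in textile wall is better spent on fossil hall — total rises to 1134 (60 m²).
The closest alternative, photography bay + manuscript case + textile wall, reaches only 1122.

1134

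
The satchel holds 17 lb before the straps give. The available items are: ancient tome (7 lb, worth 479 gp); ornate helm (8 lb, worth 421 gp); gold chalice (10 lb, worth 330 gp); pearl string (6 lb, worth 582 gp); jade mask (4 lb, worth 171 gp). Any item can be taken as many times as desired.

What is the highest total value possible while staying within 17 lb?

1335

The ratio ordering already packs tightly: 2×pearl string + jade mask, 16 lb, 1335.
Nothing else within 17 lb beats 1335.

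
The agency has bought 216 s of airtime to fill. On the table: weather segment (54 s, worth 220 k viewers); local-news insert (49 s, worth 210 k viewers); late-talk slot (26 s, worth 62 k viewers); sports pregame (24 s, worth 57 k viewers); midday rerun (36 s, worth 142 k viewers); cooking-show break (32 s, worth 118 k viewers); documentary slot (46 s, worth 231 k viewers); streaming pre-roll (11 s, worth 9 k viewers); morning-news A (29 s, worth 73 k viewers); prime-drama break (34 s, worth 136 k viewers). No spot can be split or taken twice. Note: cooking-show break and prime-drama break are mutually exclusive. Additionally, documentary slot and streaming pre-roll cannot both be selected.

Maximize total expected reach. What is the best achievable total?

876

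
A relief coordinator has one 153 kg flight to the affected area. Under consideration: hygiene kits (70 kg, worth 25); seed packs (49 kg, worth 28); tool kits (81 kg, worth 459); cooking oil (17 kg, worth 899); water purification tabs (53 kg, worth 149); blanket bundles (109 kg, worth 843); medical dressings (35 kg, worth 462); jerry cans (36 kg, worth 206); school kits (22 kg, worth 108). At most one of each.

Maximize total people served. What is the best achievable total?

1850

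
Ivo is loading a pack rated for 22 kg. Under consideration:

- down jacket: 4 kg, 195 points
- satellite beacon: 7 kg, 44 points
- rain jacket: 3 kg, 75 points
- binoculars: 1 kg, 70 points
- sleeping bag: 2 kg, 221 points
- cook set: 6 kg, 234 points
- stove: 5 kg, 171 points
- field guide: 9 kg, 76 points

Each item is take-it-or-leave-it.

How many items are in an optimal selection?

Optimal total is 966.
For example down jacket + rain jacket + binoculars + sleeping bag + cook set + stove achieves it, using 21 kg.
All optima have 6 items.

6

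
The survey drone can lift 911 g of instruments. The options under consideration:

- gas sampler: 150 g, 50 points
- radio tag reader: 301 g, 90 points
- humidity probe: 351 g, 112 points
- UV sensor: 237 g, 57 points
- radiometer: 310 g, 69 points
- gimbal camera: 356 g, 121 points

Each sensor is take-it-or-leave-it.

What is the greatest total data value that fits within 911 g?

By data value per g: gimbal camera 0.34, gas sampler 0.33, humidity probe 0.32, radio tag reader 0.30 lead.
Best packing: gas sampler + humidity probe + gimbal camera — 857 g, 283 total.

283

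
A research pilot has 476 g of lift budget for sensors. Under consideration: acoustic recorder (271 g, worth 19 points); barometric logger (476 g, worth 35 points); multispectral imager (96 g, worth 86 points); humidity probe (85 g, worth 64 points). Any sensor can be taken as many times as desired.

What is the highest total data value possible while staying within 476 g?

408

Taking 4×multispectral imager + humidity probe: 469 g used, 408 in data value.
That's the maximum — no swap from here does better than 408.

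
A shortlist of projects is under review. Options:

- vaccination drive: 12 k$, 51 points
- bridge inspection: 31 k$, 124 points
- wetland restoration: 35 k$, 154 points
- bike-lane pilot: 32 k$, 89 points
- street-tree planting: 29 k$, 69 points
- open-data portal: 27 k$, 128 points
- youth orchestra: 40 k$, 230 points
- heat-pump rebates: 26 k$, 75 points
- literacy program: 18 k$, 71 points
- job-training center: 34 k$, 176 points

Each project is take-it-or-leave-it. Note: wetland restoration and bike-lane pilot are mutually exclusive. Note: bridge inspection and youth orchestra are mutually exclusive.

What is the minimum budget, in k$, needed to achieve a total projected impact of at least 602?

119

Look for the lowest-budget combination reaching 602.
open-data portal + youth orchestra + literacy program + job-training center reaches 605 using 119 k$.
Any bundle with less than 119 k$ falls short of 602.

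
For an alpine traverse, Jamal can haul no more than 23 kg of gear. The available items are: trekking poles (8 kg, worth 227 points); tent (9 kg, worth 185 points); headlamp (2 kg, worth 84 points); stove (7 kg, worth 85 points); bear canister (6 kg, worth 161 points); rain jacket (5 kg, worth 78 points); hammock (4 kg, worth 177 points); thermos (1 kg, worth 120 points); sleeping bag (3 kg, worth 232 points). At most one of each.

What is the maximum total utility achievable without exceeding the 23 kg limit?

918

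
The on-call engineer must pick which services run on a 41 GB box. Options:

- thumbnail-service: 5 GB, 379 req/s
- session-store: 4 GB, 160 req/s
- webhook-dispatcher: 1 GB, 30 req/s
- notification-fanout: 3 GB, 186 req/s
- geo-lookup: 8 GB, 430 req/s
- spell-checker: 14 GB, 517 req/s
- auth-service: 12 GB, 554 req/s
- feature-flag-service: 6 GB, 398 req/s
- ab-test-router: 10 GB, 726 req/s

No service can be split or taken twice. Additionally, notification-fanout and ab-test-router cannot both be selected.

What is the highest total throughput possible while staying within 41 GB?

Taking thumbnail-service + geo-lookup + auth-service + feature-flag-service + ab-test-router: 41 GB used, 2487 in throughput.
The closest alternative, session-store + webhook-dispatcher + geo-lookup + auth-service + feature-flag-service + ab-test-router, reaches only 2298.

2487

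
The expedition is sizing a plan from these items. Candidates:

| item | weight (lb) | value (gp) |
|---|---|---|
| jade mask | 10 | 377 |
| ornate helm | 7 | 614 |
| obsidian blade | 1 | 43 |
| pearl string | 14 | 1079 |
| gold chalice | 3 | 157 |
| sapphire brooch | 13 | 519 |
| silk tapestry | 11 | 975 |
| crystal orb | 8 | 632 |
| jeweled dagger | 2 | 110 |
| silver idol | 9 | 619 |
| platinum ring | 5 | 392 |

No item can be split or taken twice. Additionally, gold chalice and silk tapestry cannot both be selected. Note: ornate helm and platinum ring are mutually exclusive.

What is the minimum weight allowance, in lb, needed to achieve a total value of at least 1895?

Need the lightest bundle worth ≥ 1895.
Taking silk tapestry + crystal orb + platinum ring gives 1999 (≥ 1895) for 24 lb.
Below 24 lb the best achievable stays under 1895.

24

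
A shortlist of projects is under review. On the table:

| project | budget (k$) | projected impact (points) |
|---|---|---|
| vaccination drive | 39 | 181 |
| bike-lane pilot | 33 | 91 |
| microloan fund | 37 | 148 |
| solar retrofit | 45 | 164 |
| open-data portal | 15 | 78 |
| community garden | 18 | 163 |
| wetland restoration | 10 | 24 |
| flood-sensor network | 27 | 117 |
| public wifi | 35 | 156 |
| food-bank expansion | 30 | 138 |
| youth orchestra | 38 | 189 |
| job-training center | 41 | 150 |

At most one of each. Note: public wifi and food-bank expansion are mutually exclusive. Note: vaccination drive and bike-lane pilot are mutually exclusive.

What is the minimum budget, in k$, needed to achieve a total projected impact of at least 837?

167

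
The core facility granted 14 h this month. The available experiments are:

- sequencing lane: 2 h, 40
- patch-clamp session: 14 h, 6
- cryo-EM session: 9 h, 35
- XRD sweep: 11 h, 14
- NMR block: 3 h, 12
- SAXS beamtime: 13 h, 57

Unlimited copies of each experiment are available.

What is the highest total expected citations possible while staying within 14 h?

280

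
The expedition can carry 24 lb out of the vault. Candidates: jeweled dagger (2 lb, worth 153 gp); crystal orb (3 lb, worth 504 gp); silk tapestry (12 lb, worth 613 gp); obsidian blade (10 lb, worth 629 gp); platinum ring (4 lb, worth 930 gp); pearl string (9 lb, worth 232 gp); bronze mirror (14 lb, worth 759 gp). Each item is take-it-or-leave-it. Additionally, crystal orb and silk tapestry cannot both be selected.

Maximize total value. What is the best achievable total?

2346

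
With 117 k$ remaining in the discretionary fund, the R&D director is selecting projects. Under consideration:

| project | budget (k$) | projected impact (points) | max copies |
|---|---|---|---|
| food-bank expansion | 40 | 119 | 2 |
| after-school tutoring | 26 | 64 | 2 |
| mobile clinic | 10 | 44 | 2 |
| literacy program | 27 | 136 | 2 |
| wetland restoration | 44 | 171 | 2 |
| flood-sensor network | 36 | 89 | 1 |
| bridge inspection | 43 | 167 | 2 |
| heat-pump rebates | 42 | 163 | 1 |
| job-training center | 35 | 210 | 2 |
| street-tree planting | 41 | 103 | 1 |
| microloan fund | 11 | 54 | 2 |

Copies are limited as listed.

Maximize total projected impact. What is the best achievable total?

644

By projected impact per k$: job-training center 6.00, literacy program 5.04, microloan fund 4.91 lead.
The ratio heuristic lands on literacy program + 2×job-training center + microloan fund (610) but leaves 9 k$ idle.
The 11 k$ tied up in microloan fund is better spent on 2×mobile clinic — total rises to 644 (117 k$).
That's the maximum — no swap from here does better than 644.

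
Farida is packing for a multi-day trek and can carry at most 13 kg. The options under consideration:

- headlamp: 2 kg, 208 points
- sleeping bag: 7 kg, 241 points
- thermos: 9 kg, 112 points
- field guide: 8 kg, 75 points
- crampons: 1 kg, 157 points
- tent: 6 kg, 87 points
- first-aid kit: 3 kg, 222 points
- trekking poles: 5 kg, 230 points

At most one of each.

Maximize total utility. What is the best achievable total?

Density check — crampons 157.00, headlamp 104.00, first-aid kit 74.00 are the best per kg.
The ratio heuristic lands on headlamp + crampons + first-aid kit + trekking poles (817) but leaves 2 kg idle.
Replace trekking poles with sleeping bag: the trade gains 11 net, giving 828 at 13 kg.
Runner-up headlamp + crampons + first-aid kit + trekking poles tops out at 817.

828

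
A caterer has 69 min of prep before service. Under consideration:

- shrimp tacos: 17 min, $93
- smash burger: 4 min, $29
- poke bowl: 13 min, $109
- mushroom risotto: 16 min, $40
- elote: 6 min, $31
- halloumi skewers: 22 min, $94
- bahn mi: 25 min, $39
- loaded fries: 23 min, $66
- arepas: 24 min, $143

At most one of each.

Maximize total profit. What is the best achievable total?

Filling by ratio: shrimp tacos + smash burger + poke bowl + elote + arepas for 405, with 5 min left unused.
Dropping shrimp tacos frees 17 min; slotting in halloumi skewers (22 min) lifts the total to 406 at 69 min.
Nothing else within 69 min beats 406.

406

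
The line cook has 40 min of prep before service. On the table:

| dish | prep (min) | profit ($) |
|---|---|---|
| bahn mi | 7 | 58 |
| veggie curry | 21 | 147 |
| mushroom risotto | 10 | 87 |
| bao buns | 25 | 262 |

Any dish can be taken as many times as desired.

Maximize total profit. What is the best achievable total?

Density check — bao buns 10.48, mushroom risotto 8.70, bahn mi 8.29, veggie curry 7.00 are the best per min.
Filling by ratio: mushroom risotto + bao buns for 349, with 5 min left unused.
Dropping mushroom risotto frees 10 min; slotting in 2×bahn mi (14 min) lifts the total to 378 at 39 min.
Nothing else within 40 min beats 378.

378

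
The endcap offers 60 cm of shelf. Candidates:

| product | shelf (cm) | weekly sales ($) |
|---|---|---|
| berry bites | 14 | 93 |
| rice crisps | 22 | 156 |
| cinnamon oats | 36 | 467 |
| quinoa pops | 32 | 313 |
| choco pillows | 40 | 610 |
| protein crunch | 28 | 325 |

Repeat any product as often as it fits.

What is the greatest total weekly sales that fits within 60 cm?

Best packing: berry bites + choco pillows — 54 cm, 703 total.
The spare 6 cm is too small for any remaining product, and no exchange beats 703.

703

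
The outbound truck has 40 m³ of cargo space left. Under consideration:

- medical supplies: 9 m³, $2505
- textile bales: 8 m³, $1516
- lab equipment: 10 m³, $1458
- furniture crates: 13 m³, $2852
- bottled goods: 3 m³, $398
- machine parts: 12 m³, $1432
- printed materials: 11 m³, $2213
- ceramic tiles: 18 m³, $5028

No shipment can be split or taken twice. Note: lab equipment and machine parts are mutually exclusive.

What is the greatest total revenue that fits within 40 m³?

Best packing: medical supplies + furniture crates + ceramic tiles — 40 m³, 10385 total.

10385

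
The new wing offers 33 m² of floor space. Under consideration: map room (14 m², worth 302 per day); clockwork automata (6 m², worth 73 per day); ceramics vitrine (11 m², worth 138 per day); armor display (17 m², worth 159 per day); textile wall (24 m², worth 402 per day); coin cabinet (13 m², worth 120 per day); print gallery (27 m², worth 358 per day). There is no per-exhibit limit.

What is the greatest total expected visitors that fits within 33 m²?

604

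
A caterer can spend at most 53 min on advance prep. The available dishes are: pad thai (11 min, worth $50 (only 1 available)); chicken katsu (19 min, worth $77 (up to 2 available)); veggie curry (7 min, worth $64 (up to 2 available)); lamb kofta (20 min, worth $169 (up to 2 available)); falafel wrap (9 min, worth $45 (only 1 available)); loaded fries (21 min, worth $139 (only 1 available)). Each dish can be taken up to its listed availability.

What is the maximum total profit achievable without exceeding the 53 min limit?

By profit per min: veggie curry 9.14, lamb kofta 8.45, loaded fries 6.62, falafel wrap 5.00 lead.
Greedy by ratio would take 2×veggie curry + lamb kofta + falafel wrap: 43 min used, total 342.
Replace veggie curry and falafel wrap with lamb kofta: the trade gains 60 net, giving 402 at 47 min.
No other feasible combination exceeds 402.

402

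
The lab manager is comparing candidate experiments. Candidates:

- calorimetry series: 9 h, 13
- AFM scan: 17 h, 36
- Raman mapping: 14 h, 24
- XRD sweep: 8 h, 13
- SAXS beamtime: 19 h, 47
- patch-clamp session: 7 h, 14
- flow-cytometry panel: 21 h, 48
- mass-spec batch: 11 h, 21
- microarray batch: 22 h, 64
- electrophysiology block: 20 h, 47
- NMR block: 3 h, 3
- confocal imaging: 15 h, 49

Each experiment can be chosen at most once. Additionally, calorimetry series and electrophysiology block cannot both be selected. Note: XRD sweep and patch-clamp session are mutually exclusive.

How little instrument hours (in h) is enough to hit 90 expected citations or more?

Look for the lowest-instrument combination reaching 90.
SAXS beamtime + confocal imaging: 96 expected citations at 34 h.
Any bundle with less than 34 h falls short of 90.

34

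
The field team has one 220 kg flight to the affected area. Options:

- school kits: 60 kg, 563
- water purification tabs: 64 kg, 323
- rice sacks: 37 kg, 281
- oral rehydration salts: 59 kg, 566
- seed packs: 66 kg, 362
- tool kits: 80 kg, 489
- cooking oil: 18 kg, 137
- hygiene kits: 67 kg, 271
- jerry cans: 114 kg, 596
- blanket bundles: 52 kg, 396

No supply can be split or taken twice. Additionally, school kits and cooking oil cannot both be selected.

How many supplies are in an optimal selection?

4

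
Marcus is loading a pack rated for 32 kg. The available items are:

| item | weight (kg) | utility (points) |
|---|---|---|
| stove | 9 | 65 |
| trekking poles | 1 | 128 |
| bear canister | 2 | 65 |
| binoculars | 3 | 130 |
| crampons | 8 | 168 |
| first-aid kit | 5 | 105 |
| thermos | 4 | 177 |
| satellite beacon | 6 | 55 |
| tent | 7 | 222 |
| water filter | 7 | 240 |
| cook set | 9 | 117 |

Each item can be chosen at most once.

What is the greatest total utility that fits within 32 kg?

Taking trekking poles + bear canister + binoculars + crampons + thermos + tent + water filter: 32 kg used, 1130 in utility.
An exhaustive check of the 2048 subsets confirms 1130.

1130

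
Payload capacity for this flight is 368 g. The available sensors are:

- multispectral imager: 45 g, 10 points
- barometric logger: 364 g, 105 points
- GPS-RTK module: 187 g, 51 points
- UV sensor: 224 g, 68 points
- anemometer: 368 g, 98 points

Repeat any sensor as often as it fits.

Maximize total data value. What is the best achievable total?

105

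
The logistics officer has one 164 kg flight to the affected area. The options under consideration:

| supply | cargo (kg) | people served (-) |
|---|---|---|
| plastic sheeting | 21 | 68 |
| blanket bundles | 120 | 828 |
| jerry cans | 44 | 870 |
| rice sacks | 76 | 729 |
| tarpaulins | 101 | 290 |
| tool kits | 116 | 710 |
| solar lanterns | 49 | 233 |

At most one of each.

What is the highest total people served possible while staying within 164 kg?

Taking the top-ratio supplies first gives plastic sheeting + jerry cans + rice sacks for 1667 (141 kg).
Replace plastic sheeting and rice sacks with blanket bundles: the trade gains 31 net, giving 1698 at 164 kg.

1698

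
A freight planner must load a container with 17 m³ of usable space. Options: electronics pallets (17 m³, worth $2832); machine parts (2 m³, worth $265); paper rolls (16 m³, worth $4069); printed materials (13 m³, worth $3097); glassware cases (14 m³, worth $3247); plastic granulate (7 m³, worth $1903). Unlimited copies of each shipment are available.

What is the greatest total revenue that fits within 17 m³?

4071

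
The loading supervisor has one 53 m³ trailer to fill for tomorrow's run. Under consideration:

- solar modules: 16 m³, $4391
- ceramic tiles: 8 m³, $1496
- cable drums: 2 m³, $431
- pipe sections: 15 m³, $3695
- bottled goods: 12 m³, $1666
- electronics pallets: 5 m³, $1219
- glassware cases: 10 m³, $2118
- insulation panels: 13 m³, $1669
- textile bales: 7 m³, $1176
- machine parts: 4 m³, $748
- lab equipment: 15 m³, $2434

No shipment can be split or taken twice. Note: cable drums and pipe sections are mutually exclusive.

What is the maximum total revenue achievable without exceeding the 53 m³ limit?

12599

Taking solar modules + pipe sections + electronics pallets + glassware cases + textile bales: 53 m³ used, 12599 in revenue.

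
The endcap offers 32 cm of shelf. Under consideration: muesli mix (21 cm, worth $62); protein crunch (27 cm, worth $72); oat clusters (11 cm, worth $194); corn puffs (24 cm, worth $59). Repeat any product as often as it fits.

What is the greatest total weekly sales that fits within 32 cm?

388

Density check — oat clusters 17.64, muesli mix 2.95, protein crunch 2.67, corn puffs 2.46 are the best per cm.
Taking 2×oat clusters: 22 cm used, 388 in weekly sales.
That's the maximum — no swap from here does better than 388.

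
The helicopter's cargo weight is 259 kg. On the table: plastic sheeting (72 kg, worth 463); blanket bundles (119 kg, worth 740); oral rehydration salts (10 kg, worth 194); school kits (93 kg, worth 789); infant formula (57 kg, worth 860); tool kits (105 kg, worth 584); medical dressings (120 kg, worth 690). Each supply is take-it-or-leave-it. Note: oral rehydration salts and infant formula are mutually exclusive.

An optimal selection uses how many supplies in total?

3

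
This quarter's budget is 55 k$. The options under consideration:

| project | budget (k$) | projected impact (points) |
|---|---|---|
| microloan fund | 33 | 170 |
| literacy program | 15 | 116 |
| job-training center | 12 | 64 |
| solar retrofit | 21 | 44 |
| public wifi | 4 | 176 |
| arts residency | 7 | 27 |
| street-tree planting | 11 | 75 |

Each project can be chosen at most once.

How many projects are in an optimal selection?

3

The maximum projected impact within 55 k$ is 462.
One optimal bundle: microloan fund + literacy program + public wifi (52 k$).
All optima have 3 projects.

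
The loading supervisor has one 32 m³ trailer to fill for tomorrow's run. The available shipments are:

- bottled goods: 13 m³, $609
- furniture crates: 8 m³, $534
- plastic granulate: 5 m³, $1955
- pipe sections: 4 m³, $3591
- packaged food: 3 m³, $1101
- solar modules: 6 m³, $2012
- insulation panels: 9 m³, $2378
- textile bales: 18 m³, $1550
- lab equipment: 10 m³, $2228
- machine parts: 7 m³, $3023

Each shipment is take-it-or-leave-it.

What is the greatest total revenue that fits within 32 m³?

12959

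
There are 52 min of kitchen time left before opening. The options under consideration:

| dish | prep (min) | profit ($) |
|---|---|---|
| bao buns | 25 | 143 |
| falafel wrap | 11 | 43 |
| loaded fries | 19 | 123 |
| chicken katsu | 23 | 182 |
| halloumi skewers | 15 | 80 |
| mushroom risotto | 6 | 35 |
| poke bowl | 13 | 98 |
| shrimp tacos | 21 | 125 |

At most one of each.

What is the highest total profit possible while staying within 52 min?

Density check — chicken katsu 7.91, poke bowl 7.54, loaded fries 6.47 are the best per min.
Taking the top-ratio dishes first gives chicken katsu + mushroom risotto + poke bowl for 315 (42 min).
Replace mushroom risotto with halloumi skewers: the trade gains 45 net, giving 360 at 51 min.
Next best is chicken katsu + mushroom risotto + shrimp tacos at 342 (50 min) — short by 18.

360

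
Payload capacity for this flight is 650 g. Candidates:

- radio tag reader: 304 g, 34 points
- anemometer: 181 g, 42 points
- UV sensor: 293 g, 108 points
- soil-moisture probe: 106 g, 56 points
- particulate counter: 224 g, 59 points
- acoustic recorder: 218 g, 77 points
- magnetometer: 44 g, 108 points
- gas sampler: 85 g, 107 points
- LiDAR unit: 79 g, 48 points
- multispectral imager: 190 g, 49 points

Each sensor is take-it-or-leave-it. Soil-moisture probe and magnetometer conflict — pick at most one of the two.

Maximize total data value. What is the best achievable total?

Taking UV sensor + acoustic recorder + magnetometer + gas sampler: 640 g used, 400 in data value.
Next best is particulate counter + acoustic recorder + magnetometer + gas sampler + LiDAR unit at 399 (650 g) — short by 1.

400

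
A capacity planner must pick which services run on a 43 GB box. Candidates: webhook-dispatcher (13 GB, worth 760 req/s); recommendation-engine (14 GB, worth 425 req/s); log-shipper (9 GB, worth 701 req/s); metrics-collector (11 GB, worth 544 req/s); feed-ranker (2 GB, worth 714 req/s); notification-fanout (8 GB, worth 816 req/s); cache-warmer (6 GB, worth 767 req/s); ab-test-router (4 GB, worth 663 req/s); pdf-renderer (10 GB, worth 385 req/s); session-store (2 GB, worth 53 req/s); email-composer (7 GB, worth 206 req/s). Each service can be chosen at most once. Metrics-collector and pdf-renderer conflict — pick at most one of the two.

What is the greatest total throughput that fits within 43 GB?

The ratio ordering already packs tightly: webhook-dispatcher + log-shipper + feed-ranker + notification-fanout + cache-warmer + ab-test-router, 42 GB, 4421.
Every other selection either busts 43 GB or breaks a pairing rule or fails to beat 4421.

4421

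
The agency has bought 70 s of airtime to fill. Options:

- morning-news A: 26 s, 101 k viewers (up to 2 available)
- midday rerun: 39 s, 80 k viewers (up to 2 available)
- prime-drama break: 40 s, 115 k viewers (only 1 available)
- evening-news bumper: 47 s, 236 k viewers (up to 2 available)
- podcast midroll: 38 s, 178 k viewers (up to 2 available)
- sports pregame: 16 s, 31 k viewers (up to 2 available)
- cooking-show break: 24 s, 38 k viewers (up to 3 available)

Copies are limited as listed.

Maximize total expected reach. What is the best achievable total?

By expected reach per s: evening-news bumper 5.02, podcast midroll 4.68, morning-news A 3.88, prime-drama break 2.88 lead.
Taking the top-ratio spots first gives evening-news bumper + sports pregame for 267 (63 s).
Replace evening-news bumper and sports pregame with morning-news A + podcast midroll: the trade gains 12 net, giving 279 at 64 s.

279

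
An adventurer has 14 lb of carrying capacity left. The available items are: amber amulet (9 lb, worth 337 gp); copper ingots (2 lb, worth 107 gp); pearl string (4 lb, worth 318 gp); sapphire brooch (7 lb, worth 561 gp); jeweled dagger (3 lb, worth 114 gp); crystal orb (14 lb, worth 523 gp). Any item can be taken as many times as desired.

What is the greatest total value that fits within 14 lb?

1122

Best packing: 2×sapphire brooch — 14 lb, 1122 total.
No other feasible combination exceeds 1122.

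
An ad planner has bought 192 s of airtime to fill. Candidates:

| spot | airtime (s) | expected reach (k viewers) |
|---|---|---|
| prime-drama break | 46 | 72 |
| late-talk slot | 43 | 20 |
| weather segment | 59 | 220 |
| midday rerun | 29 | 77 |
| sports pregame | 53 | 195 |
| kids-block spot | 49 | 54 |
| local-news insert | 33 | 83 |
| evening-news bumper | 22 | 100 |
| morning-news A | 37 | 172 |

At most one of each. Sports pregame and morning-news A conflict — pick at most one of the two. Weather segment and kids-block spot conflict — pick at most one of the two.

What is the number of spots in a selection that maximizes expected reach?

5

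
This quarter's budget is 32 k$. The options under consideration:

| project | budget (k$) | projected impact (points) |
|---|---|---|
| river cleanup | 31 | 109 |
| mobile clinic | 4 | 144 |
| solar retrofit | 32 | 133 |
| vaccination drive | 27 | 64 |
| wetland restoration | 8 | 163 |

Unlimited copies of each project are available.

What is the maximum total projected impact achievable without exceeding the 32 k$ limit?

Ranking by ratio (projected impact/k$): mobile clinic 36.00, wetland restoration 20.38, solar retrofit 4.16.
Taking 8×mobile clinic: 32 k$ used, 1152 in projected impact.
Every other selection either busts 32 k$ or fails to beat 1152.

1152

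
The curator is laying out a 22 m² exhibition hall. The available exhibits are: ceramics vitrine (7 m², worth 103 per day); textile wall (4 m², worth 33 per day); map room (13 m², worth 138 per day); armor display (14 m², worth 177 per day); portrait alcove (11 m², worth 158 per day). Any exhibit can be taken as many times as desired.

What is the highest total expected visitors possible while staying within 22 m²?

316

The ratio heuristic lands on 3×ceramics vitrine (309) but leaves 1 m² idle.
The 21 m² tied up in 3×ceramics vitrine is better spent on 2×portrait alcove — total rises to 316 (22 m²).
That's the maximum — no swap from here does better than 316.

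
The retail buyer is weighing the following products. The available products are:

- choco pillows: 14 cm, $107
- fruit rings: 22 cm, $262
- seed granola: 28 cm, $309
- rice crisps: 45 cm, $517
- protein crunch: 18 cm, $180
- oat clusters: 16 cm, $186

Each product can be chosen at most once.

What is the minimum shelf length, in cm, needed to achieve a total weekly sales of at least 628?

56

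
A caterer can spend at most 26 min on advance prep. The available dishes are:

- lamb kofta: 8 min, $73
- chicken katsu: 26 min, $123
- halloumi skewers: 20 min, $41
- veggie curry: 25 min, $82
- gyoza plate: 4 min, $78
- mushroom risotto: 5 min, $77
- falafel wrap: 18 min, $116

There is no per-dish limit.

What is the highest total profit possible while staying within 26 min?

Best packing: 6×gyoza plate — 24 min, 468 total.
No other feasible combination exceeds 468.

468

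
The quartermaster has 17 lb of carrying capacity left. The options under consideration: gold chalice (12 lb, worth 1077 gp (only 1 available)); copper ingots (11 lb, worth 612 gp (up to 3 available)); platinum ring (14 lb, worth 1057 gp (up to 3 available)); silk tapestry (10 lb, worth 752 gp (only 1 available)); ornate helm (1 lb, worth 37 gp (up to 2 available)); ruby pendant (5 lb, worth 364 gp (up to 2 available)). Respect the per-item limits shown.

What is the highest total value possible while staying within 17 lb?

Best packing: gold chalice + ruby pendant — 17 lb, 1441 total.
That's the maximum — no swap from here does better than 1441.

1441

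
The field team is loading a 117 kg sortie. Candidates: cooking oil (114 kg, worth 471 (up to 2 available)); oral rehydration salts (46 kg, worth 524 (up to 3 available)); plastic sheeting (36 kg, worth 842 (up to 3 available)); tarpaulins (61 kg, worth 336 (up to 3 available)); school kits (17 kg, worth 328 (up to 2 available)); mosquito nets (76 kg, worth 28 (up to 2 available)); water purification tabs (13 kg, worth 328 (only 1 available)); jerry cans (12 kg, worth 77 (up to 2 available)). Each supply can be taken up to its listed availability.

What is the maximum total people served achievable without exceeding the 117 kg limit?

Taking the top-ratio supplies first gives 2×plastic sheeting + school kits + water purification tabs + jerry cans for 2417 (114 kg).
The 42 kg tied up in school kits and water purification tabs and jerry cans is better spent on plastic sheeting — total rises to 2526 (108 kg).
Nothing else within 117 kg beats 2526.

2526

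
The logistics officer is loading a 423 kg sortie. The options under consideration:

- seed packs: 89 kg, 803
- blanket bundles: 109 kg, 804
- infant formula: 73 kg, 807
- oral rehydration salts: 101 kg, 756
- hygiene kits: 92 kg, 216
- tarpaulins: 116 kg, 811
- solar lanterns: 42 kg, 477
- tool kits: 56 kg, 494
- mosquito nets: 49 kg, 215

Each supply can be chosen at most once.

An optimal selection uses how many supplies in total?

The maximum people served within 423 kg is 3654.
For example seed packs + infant formula + oral rehydration salts + tarpaulins + solar lanterns achieves it, using 421 kg.
Any selection reaching 3654 contains exactly 5 supplies.

5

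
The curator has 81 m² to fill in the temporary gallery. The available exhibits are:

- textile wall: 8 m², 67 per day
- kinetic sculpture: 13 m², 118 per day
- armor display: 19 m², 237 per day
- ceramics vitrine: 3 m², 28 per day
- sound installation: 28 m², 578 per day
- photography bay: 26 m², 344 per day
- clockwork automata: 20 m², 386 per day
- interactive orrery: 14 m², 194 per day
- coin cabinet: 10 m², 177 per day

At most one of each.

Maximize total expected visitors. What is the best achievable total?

Density check — sound installation 20.64, clockwork automata 19.30, coin cabinet 17.70, interactive orrery 13.86 are the best per m².
Taking the top-ratio exhibits first gives ceramics vitrine + sound installation + clockwork automata + interactive orrery + coin cabinet for 1363 (75 m²).
Dropping interactive orrery frees 14 m²; slotting in armor display (19 m²) lifts the total to 1406 at 80 m².
Next best is textile wall + sound installation + clockwork automata + interactive orrery + coin cabinet at 1402 (80 m²) — short by 4.

1406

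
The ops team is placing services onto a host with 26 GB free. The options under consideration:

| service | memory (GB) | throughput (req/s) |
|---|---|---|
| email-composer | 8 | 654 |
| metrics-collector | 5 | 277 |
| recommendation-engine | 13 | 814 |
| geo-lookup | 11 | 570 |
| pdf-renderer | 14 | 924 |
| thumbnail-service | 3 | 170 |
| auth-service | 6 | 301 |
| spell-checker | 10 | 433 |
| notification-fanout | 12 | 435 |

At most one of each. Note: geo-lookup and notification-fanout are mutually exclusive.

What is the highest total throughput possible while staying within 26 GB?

1748

The ratio ordering already packs tightly: email-composer + pdf-renderer + thumbnail-service, 25 GB, 1748.
Nothing else feasible within 26 GB beats 1748.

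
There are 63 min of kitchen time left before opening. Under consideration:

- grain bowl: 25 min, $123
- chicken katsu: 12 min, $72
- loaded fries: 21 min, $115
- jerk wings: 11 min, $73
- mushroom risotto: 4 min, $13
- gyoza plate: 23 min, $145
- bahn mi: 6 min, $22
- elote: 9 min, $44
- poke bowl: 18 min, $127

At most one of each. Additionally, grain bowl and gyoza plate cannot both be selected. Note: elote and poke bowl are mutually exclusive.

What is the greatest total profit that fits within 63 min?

387

Density check — poke bowl 7.06, jerk wings 6.64, gyoza plate 6.30, chicken katsu 6.00 are the best per min.
Taking chicken katsu + loaded fries + jerk wings + poke bowl: 62 min used, 387 in profit.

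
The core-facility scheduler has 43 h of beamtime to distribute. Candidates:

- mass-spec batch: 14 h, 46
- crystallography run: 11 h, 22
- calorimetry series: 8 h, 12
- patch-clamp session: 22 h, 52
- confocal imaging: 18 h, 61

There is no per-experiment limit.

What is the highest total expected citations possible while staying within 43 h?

138

Density check — confocal imaging 3.39, mass-spec batch 3.29, patch-clamp session 2.36 are the best per h.
Taking the top-ratio experiments first gives 2×confocal imaging for 122 (36 h).
Replace 2×confocal imaging with 3×mass-spec batch: the trade gains 16 net, giving 138 at 42 h.
That's the maximum — no swap from here does better than 138.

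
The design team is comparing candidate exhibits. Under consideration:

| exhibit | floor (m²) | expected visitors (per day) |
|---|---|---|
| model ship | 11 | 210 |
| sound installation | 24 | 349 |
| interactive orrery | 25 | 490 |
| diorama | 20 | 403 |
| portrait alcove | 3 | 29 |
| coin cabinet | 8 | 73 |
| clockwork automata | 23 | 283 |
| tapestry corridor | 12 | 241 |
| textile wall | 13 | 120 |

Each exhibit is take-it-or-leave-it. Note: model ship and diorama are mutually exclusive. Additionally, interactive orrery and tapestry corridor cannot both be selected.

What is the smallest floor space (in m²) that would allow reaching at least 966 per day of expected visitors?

53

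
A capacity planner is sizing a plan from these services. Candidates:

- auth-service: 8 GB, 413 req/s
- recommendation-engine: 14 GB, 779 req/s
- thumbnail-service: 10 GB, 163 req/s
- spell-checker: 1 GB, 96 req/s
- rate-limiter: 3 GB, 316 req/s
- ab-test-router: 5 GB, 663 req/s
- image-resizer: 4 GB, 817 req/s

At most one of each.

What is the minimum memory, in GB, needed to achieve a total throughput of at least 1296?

Minimise GB subject to total throughput ≥ 1296.
Taking ab-test-router + image-resizer gives 1480 (≥ 1296) for 9 GB.
Below 9 GB the best achievable stays under 1296.

9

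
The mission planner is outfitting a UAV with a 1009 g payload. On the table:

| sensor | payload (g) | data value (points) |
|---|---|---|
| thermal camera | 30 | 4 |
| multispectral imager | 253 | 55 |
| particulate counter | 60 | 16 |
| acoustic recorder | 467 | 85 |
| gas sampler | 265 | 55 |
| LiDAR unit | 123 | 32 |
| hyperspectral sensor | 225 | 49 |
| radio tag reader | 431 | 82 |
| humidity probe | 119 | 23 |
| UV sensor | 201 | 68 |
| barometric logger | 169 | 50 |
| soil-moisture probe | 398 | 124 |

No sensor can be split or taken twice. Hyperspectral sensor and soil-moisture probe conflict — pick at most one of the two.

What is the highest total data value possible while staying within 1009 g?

Density check — UV sensor 0.34, soil-moisture probe 0.31, barometric logger 0.30, particulate counter 0.27 are the best per g.
Best packing: thermal camera + particulate counter + LiDAR unit + UV sensor + barometric logger + soil-moisture probe — 981 g, 294 total.
Next best is particulate counter + LiDAR unit + UV sensor + barometric logger + soil-moisture probe at 290 (951 g) — short by 4.

294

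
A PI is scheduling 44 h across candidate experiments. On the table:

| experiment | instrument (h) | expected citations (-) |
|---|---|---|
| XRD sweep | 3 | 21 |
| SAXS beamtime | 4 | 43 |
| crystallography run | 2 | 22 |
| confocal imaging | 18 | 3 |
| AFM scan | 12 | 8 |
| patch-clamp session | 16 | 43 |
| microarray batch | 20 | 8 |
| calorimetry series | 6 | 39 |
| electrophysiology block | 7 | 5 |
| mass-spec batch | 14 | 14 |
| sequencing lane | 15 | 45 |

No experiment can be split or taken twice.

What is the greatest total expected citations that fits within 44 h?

192

Ranking by ratio (expected citations/h): crystallography run 11.00, SAXS beamtime 10.75, XRD sweep 7.00, calorimetry series 6.50.
A density-first pass picks XRD sweep + SAXS beamtime + crystallography run + calorimetry series + mass-spec batch + sequencing lane — 184 at 44 h.
The 17 h tied up in XRD sweep and mass-spec batch is better spent on patch-clamp session — total rises to 192 (43 h).
An exhaustive check of the 2048 subsets confirms 192.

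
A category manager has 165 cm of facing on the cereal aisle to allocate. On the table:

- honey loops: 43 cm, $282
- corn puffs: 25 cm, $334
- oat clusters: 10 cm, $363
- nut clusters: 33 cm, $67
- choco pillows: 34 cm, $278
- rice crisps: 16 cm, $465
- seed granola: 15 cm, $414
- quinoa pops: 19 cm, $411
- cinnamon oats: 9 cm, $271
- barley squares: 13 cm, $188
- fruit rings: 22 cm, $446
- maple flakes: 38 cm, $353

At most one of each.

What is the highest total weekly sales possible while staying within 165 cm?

Taking corn puffs + oat clusters + choco pillows + rice crisps + seed granola + quinoa pops + cinnamon oats + barley squares + fruit rings: 163 cm used, 3170 in weekly sales.

3170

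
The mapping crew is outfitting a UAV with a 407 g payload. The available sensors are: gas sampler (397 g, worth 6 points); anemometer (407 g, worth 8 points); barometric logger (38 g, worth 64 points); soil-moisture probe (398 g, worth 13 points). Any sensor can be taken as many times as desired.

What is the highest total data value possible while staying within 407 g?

By data value per g: barometric logger 1.68, soil-moisture probe 0.03, anemometer 0.02 lead.
The ratio ordering already packs tightly: 10×barometric logger, 380 g, 640.
That's the maximum — no swap from here does better than 640.

640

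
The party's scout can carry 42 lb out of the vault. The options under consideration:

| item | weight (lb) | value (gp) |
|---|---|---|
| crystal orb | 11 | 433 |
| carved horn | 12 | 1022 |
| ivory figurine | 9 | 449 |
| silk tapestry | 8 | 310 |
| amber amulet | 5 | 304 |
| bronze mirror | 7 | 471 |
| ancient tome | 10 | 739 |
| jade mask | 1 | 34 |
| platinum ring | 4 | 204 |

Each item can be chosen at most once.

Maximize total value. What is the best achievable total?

Ranking by ratio (value/lb): carved horn 85.17, ancient tome 73.90, bronze mirror 67.29, amber amulet 60.80.
Greedy by ratio would take carved horn + amber amulet + bronze mirror + ancient tome + jade mask + platinum ring: 39 lb used, total 2774.
The 6 lb tied up in amber amulet and jade mask is better spent on ivory figurine — total rises to 2885 (42 lb).
The closest alternative, carved horn + silk tapestry + amber amulet + bronze mirror + ancient tome, reaches only 2846.

2885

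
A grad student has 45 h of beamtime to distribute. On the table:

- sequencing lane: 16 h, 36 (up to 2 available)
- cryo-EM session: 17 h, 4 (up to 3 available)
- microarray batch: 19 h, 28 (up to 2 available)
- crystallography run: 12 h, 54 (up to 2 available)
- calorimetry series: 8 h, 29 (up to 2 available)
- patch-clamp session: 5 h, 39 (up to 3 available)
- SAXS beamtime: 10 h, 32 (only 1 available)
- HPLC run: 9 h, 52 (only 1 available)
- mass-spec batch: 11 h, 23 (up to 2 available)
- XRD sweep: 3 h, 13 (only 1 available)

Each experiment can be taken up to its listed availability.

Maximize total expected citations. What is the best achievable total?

Density check — patch-clamp session 7.80, HPLC run 5.78, crystallography run 4.50 are the best per h.
The ratio heuristic lands on crystallography run + 3×patch-clamp session + HPLC run + XRD sweep (236) but leaves 6 h idle.
Dropping XRD sweep frees 3 h; slotting in calorimetry series (8 h) lifts the total to 252 at 44 h.
Every other selection either busts 45 h or exceeds an availability limit or fails to beat 252.

252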